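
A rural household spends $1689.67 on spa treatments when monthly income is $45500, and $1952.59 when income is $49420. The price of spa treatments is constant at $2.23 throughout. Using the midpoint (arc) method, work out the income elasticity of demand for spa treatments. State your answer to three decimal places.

1.748

With a constant price, Q₁ = 1689.67/2.23 = 757.700 and Q₂ = 1952.59/2.23 = 875.601 (equivalently, work directly with expenditure since P cancels).
Midpoint %ΔQ = (1952.59 − 1689.67)/1821.13 = 0.14437; midpoint %ΔI = (49420 − 45500)/47460 = 0.08260.
η = 0.14437 / 0.08260 = 1.748.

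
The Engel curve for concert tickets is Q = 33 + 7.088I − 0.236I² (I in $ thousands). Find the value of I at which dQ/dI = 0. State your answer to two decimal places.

dQ/dI = 7.088 − 0.472I.
The good is inferior where dQ/dI < 0. Setting dQ/dI = 0 gives I = 7.088 / 0.472 = 15.02.

15.02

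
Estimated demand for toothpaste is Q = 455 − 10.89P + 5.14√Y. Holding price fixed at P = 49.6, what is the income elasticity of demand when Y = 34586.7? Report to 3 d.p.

At P = 49.6, Y = 34586.7: Q = 870.767.
Holding P constant, ∂Q/∂Y = 5.14/(2√Y) = 0.0138191.
η_Y = (∂Q/∂Y)·(Y/Q) = 0.0138191 × (34586.7/870.767) = 0.549.

0.549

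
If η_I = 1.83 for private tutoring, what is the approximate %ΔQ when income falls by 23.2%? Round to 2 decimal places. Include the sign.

-42.46%

%ΔQ ≈ η × %ΔI = 1.83 × (-23.2%) = -42.46%.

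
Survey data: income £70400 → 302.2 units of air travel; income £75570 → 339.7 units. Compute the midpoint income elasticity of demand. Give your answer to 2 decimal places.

1.65

ΔQ = 339.7 − 302.2 = 37.5; midpoint Q̄ = (302.2 + 339.7)/2 = 320.95.
ΔI = 75570 − 70400 = 5170; midpoint Ī = (70400 + 75570)/2 = 72985.
η = (ΔQ/Q̄) ÷ (ΔI/Ī) = (37.5/320.95) ÷ (5170/72985) = 1.65.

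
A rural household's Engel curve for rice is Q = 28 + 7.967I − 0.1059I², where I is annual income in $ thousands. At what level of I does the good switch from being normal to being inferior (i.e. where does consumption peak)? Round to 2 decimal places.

37.62

dQ/dI = 7.967 − 0.2118I.
The good is inferior where dQ/dI < 0. Setting dQ/dI = 0 gives I = 7.967 / 0.2118 = 37.62.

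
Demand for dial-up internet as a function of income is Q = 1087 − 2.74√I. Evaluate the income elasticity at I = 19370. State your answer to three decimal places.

-0.270

At I = 19370: Q = 705.657.
dQ/dI = -2.74/(2√I) = -0.00984364 at this income.
η = (dQ/dI)·(I/Q) = -0.00984364 × (19370/705.657) = -0.270.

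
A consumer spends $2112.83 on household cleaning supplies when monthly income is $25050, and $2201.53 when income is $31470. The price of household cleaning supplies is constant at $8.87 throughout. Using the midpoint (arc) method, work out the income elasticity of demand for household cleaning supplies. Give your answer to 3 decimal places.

With a constant price, Q₁ = 2112.83/8.87 = 238.200 and Q₂ = 2201.53/8.87 = 248.200 (equivalently, work directly with expenditure since P cancels).
Midpoint %ΔQ = (2201.53 − 2112.83)/2157.18 = 0.04112; midpoint %ΔI = (31470 − 25050)/28260 = 0.22718.
η = 0.04112 / 0.22718 = 0.181.

0.181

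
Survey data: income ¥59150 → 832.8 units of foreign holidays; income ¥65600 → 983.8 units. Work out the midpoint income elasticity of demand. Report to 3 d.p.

ΔQ = 983.8 − 832.8 = 151; midpoint Q̄ = (832.8 + 983.8)/2 = 908.3.
ΔI = 65600 − 59150 = 6450; midpoint Ī = (59150 + 65600)/2 = 62375.
η = (ΔQ/Q̄) ÷ (ΔI/Ī) = (151/908.3) ÷ (6450/62375) = 1.608.

1.608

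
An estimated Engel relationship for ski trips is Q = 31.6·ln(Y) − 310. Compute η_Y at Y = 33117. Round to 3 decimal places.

At Y = 33117: Q = 18.887.
dQ/dY = 31.6/Y = 0.000954193 at this income.
η = (dQ/dY)·(Y/Q) = 0.000954193 × (33117/18.887) = 1.673.

1.673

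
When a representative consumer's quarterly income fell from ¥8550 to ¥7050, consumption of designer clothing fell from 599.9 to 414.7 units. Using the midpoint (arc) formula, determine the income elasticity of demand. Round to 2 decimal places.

ΔQ = 414.7 − 599.9 = -185.2; midpoint Q̄ = (599.9 + 414.7)/2 = 507.3.
ΔI = 7050 − 8550 = -1500; midpoint Ī = (8550 + 7050)/2 = 7800.
η = (ΔQ/Q̄) ÷ (ΔI/Ī) = (-185.2/507.3) ÷ (-1500/7800) = 1.90.

1.90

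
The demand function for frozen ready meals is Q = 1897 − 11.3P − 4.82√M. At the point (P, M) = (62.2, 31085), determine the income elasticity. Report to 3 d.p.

At P = 62.2, M = 31085: Q = 344.329.
Holding P constant, ∂Q/∂M = -4.82/(2√M) = -0.0136692.
η_M = (∂Q/∂M)·(M/Q) = -0.0136692 × (31085/344.329) = -1.234.

-1.234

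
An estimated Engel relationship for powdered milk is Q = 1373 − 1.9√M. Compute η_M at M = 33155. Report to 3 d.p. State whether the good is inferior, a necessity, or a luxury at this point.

At M = 33155: Q = 1027.038.
dQ/dM = -1.9/(2√M) = -0.00521734 at this income.
η = (dQ/dM)·(M/Q) = -0.00521734 × (33155/1027.038) = -0.168.
Since η < 0, the good is an inferior good.

-0.168 (inferior good)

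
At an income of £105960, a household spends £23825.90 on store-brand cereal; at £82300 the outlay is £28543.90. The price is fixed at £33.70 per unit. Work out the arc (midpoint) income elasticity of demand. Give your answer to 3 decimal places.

With a constant price, Q₁ = 23825.90/33.70 = 707.000 and Q₂ = 28543.90/33.70 = 847.000 (equivalently, work directly with expenditure since P cancels).
Midpoint %ΔQ = (28543.90 − 23825.90)/26184.90 = 0.18018; midpoint %ΔI = (82300 − 105960)/94130 = -0.25135.
η = 0.18018 / -0.25135 = -0.717.

-0.717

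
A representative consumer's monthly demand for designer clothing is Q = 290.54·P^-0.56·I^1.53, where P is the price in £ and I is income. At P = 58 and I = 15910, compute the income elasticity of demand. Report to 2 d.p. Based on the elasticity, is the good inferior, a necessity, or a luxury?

For a multiplicative demand Q = A·P^α·I^β, the income elasticity is β everywhere.
Here β = 1.53, so η = 1.53.
Since η > 1, this is a luxury.

1.53 (luxury)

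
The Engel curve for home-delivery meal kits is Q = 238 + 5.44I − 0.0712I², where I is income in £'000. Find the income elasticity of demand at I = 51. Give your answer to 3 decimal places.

At I = 51: Q = 330.2488.
dQ/dI = 5.44 − 0.1424I = -1.82240.
η = (dQ/dI)·(I/Q) = -1.82240 × (51/330.2488) = -0.281.

-0.281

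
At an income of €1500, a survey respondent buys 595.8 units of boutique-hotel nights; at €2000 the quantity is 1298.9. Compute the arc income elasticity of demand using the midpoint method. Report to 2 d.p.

2.60

ΔQ = 1298.9 − 595.8 = 703.1; midpoint Q̄ = (595.8 + 1298.9)/2 = 947.35.
ΔI = 2000 − 1500 = 500; midpoint Ī = (1500 + 2000)/2 = 1750.
η = (ΔQ/Q̄) ÷ (ΔI/Ī) = (703.1/947.35) ÷ (500/1750) = 2.60.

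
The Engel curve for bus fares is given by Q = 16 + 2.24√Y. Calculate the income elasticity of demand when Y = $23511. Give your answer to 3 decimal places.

0.478

At Y = 23511: Q = 359.466.
dQ/dY = 2.24/(2√Y) = 0.00730437 at this income.
η = (dQ/dY)·(Y/Q) = 0.00730437 × (23511/359.466) = 0.478.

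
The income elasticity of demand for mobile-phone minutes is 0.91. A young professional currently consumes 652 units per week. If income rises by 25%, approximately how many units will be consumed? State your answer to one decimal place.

%ΔQ ≈ η × %ΔI = 0.91 × 25% = 22.75%.
New Q ≈ 652 × (1 + 0.2275) = 800.3.

800.3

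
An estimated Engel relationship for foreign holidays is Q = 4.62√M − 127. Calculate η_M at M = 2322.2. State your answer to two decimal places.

1.16

At M = 2322.2: Q = 95.634.
dQ/dM = 4.62/(2√M) = 0.047936 at this income.
η = (dQ/dM)·(M/Q) = 0.047936 × (2322.2/95.634) = 1.16.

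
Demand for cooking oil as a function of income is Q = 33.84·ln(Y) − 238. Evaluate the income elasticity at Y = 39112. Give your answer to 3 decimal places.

0.282

At Y = 39112: Q = 119.830.
dQ/dY = 33.84/Y = 0.000865208 at this income.
η = (dQ/dY)·(Y/Q) = 0.000865208 × (39112/119.830) = 0.282.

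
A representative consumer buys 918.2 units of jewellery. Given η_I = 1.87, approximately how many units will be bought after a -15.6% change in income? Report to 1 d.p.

650.3

%ΔQ ≈ η × %ΔI = 1.87 × (-15.6%) = -29.172%.
New Q ≈ 918.2 × (1 − 0.29172) = 650.3.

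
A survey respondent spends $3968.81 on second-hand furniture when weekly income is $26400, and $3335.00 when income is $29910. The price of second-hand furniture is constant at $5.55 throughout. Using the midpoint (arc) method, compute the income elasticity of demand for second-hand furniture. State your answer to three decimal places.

-1.392

With a constant price, Q₁ = 3968.81/5.55 = 715.101 and Q₂ = 3335.00/5.55 = 600.901 (equivalently, work directly with expenditure since P cancels).
Midpoint %ΔQ = (3335.00 − 3968.81)/3651.91 = -0.17356; midpoint %ΔI = (29910 − 26400)/28155 = 0.12467.
η = -0.17356 / 0.12467 = -1.392.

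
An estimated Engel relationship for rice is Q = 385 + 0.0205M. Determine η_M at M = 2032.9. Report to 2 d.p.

At M = 2032.9: Q = 426.674.
dQ/dM = 0.0205.
η = (dQ/dM)·(M/Q) = 0.0205 × (2032.9/426.674) = 0.10.

0.10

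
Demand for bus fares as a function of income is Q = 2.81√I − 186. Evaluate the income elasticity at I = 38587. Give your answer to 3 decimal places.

At I = 38587: Q = 365.984.
dQ/dI = 2.81/(2√I) = 0.00715247 at this income.
η = (dQ/dI)·(I/Q) = 0.00715247 × (38587/365.984) = 0.754.

0.754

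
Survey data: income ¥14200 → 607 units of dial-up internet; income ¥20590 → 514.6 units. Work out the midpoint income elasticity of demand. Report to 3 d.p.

ΔQ = 514.6 − 607 = -92.4; midpoint Q̄ = (607 + 514.6)/2 = 560.8.
ΔI = 20590 − 14200 = 6390; midpoint Ī = (14200 + 20590)/2 = 17395.
η = (ΔQ/Q̄) ÷ (ΔI/Ī) = (-92.4/560.8) ÷ (6390/17395) = -0.449.

-0.449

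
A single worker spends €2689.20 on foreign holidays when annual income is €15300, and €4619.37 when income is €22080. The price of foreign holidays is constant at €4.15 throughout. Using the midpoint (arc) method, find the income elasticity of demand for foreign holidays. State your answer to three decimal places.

1.456

With a constant price, Q₁ = 2689.20/4.15 = 648.000 and Q₂ = 4619.37/4.15 = 1113.101 (equivalently, work directly with expenditure since P cancels).
Midpoint %ΔQ = (4619.37 − 2689.20)/3654.29 = 0.52819; midpoint %ΔI = (22080 − 15300)/18690 = 0.36276.
η = 0.52819 / 0.36276 = 1.456.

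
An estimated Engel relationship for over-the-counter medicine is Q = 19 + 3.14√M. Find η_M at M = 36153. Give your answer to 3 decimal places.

At M = 36153: Q = 616.038.
dQ/dM = 3.14/(2√M) = 0.0082571 at this income.
η = (dQ/dM)·(M/Q) = 0.0082571 × (36153/616.038) = 0.485.

0.485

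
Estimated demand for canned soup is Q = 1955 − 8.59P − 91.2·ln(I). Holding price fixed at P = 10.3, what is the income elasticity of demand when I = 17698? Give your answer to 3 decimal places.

At P = 10.3, I = 17698: Q = 974.477.
Holding P constant, ∂Q/∂I = -91.2/I = -0.00515312.
η_I = (∂Q/∂I)·(I/Q) = -0.00515312 × (17698/974.477) = -0.094.

-0.094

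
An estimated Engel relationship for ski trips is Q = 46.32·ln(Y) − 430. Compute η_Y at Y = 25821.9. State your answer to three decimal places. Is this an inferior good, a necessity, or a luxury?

At Y = 25821.9: Q = 40.564.
dQ/dY = 46.32/Y = 0.00179383 at this income.
η = (dQ/dY)·(Y/Q) = 0.00179383 × (25821.9/40.564) = 1.142.
Since η > 1, the good is a luxury.

1.142 (luxury)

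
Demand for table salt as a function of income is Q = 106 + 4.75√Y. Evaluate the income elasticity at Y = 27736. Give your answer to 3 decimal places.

At Y = 27736: Q = 897.071.
dQ/dY = 4.75/(2√Y) = 0.0142607 at this income.
η = (dQ/dY)·(Y/Q) = 0.0142607 × (27736/897.071) = 0.441.

0.441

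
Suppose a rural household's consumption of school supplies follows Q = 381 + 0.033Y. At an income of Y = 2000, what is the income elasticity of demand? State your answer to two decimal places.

At Y = 2000: Q = 447.000.
dQ/dY = 0.033.
η = (dQ/dY)·(Y/Q) = 0.033 × (2000/447.000) = 0.15.

0.15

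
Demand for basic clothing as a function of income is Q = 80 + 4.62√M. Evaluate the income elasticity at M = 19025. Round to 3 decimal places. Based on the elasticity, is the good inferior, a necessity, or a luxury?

At M = 19025: Q = 717.242.
dQ/dM = 4.62/(2√M) = 0.0167475 at this income.
η = (dQ/dM)·(M/Q) = 0.0167475 × (19025/717.242) = 0.444.
Since 0 < η < 1, the good is a necessity.

0.444 (necessity)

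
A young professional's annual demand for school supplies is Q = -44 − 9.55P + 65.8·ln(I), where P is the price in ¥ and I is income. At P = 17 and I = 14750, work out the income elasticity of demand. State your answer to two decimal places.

0.15

At P = 17, I = 14750: Q = 425.264.
Holding P constant, ∂Q/∂I = 65.8/I = 0.00446102.
η_I = (∂Q/∂I)·(I/Q) = 0.00446102 × (14750/425.264) = 0.15.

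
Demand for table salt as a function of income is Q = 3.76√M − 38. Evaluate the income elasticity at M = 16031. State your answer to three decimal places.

At M = 16031: Q = 438.067.
dQ/dM = 3.76/(2√M) = 0.0148483 at this income.
η = (dQ/dM)·(M/Q) = 0.0148483 × (16031/438.067) = 0.543.

0.543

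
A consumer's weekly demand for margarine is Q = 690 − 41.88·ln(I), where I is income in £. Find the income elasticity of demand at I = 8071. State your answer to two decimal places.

At I = 8071: Q = 313.246.
dQ/dI = -41.88/I = -0.00518895 at this income.
η = (dQ/dI)·(I/Q) = -0.00518895 × (8071/313.246) = -0.13.

-0.13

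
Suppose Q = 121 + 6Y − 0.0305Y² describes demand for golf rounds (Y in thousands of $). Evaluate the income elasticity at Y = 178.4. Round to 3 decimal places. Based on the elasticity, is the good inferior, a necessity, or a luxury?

-3.947 (inferior good)

At Y = 178.4: Q = 220.6899.
dQ/dY = 6 − 0.061Y = -4.88240.
η = (dQ/dY)·(Y/Q) = -4.88240 × (178.4/220.6899) = -3.947.
η < 0 ⇒ inferior good.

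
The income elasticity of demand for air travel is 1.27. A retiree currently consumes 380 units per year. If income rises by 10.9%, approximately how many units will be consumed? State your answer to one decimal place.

%ΔQ ≈ η × %ΔI = 1.27 × 10.9% = 13.843%.
New Q ≈ 380 × (1 + 0.13843) = 432.6.

432.6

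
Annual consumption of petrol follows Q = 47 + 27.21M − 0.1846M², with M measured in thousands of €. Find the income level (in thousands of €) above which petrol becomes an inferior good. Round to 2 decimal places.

73.70

dQ/dM = 27.21 − 0.3692M.
The good is inferior where dQ/dM < 0. Setting dQ/dM = 0 gives M = 27.21 / 0.3692 = 73.70.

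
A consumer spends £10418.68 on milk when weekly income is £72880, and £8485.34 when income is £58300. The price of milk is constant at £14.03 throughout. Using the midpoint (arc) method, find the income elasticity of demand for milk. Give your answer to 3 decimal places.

With a constant price, Q₁ = 10418.68/14.03 = 742.600 and Q₂ = 8485.34/14.03 = 604.800 (equivalently, work directly with expenditure since P cancels).
Midpoint %ΔQ = (8485.34 − 10418.68)/9452.01 = -0.20454; midpoint %ΔI = (58300 − 72880)/65590 = -0.22229.
η = -0.20454 / -0.22229 = 0.920.

0.920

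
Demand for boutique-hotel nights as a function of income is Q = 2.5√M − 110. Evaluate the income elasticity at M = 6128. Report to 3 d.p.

1.142

At M = 6128: Q = 85.704.
dQ/dM = 2.5/(2√M) = 0.015968 at this income.
η = (dQ/dM)·(M/Q) = 0.015968 × (6128/85.704) = 1.142.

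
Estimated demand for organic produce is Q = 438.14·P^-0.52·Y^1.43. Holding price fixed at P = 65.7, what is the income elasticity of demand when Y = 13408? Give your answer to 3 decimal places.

1.430

For a multiplicative demand Q = A·P^α·Y^β, the income elasticity is β everywhere.
Here β = 1.43, so η = 1.430.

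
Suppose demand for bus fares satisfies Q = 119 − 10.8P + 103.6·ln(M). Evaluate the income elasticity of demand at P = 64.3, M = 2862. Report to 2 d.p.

0.42

At P = 64.3, M = 2862: Q = 249.141.
Holding P constant, ∂Q/∂M = 103.6/M = 0.0361985.
η_M = (∂Q/∂M)·(M/Q) = 0.0361985 × (2862/249.141) = 0.42.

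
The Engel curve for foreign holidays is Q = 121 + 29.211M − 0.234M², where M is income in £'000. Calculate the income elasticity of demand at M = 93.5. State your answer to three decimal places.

-1.686

At M = 93.5: Q = 806.5420.
dQ/dM = 29.211 − 0.468M = -14.54700.
η = (dQ/dM)·(M/Q) = -14.54700 × (93.5/806.5420) = -1.686.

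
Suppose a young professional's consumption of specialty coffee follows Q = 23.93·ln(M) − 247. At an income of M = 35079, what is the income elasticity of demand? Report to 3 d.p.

At M = 35079: Q = 3.436.
dQ/dM = 23.93/M = 0.000682175 at this income.
η = (dQ/dM)·(M/Q) = 0.000682175 × (35079/3.436) = 6.964.

6.964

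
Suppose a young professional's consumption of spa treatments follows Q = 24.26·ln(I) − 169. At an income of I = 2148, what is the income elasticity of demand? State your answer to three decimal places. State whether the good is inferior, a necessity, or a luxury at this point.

1.416 (luxury)

At I = 2148: Q = 17.130.
dQ/dI = 24.26/I = 0.0112942 at this income.
η = (dQ/dI)·(I/Q) = 0.0112942 × (2148/17.130) = 1.416.
Since η > 1, the good is a luxury.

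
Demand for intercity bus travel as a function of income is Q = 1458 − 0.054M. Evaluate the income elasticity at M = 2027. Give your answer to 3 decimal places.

-0.081

At M = 2027: Q = 1348.542.
dQ/dM = −0.054.
η = (dQ/dM)·(M/Q) = -0.054 × (2027/1348.542) = -0.081.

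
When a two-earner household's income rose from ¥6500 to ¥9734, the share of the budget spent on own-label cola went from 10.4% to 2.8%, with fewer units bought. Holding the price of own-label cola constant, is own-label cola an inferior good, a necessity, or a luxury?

inferior good

Quantity demanded falls as income rises, so η < 0.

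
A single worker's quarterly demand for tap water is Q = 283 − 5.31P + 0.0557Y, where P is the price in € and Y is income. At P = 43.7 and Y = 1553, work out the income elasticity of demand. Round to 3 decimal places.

0.629

At P = 43.7, Y = 1553: Q = 137.455.
Holding P constant, ∂Q/∂Y = 0.0557.
η_Y = (∂Q/∂Y)·(Y/Q) = 0.0557 × (1553/137.455) = 0.629.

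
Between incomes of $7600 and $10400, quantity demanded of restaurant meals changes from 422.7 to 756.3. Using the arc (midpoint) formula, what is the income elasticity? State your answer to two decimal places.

ΔQ = 756.3 − 422.7 = 333.6; midpoint Q̄ = (422.7 + 756.3)/2 = 589.5.
ΔI = 10400 − 7600 = 2800; midpoint Ī = (7600 + 10400)/2 = 9000.
η = (ΔQ/Q̄) ÷ (ΔI/Ī) = (333.6/589.5) ÷ (2800/9000) = 1.82.

1.82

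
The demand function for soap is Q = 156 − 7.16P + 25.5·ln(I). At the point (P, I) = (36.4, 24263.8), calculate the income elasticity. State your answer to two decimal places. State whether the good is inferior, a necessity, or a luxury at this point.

0.17 (necessity)

At P = 36.4, I = 24263.8: Q = 152.843.
Holding P constant, ∂Q/∂I = 25.5/I = 0.00105095.
η_I = (∂Q/∂I)·(I/Q) = 0.00105095 × (24263.8/152.843) = 0.17.
Since 0 < η < 1, this is a necessity.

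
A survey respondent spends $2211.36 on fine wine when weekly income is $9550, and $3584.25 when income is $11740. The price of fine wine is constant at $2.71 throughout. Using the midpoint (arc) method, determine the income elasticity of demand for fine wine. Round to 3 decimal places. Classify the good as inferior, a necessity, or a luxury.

2.303 (luxury)

With a constant price, Q₁ = 2211.36/2.71 = 816.000 and Q₂ = 3584.25/2.71 = 1322.601 (equivalently, work directly with expenditure since P cancels).
Midpoint %ΔQ = (3584.25 − 2211.36)/2897.81 = 0.47377; midpoint %ΔI = (11740 − 9550)/10645 = 0.20573.
η = 0.47377 / 0.20573 = 2.303.
η > 1 ⇒ luxury.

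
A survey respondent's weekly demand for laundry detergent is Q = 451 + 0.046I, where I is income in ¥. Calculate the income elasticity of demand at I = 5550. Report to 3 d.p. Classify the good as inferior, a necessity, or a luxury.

At I = 5550: Q = 706.300.
dQ/dI = 0.046.
η = (dQ/dI)·(I/Q) = 0.046 × (5550/706.300) = 0.361.
Since 0 < η < 1, the good is a necessity.

0.361 (necessity)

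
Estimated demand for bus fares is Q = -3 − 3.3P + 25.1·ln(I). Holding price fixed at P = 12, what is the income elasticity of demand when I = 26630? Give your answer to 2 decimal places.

At P = 12, I = 26630: Q = 213.164.
Holding P constant, ∂Q/∂I = 25.1/I = 0.000942546.
η_I = (∂Q/∂I)·(I/Q) = 0.000942546 × (26630/213.164) = 0.12.

0.12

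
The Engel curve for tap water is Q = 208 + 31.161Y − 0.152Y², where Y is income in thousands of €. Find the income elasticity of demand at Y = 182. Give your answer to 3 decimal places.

At Y = 182: Q = 844.4540.
dQ/dY = 31.161 − 0.304Y = -24.16700.
η = (dQ/dY)·(Y/Q) = -24.16700 × (182/844.4540) = -5.209.

-5.209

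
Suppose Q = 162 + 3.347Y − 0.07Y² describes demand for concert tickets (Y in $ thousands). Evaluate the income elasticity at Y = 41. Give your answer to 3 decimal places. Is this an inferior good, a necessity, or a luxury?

At Y = 41: Q = 181.5570.
dQ/dY = 3.347 − 0.14Y = -2.39300.
η = (dQ/dY)·(Y/Q) = -2.39300 × (41/181.5570) = -0.540.
η < 0 ⇒ inferior good.

-0.540 (inferior good)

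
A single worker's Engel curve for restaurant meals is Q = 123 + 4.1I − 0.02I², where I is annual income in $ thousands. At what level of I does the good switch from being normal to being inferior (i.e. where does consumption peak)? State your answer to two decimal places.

102.50

dQ/dI = 4.1 − 0.04I.
The good is inferior where dQ/dI < 0. Setting dQ/dI = 0 gives I = 4.1 / 0.04 = 102.50.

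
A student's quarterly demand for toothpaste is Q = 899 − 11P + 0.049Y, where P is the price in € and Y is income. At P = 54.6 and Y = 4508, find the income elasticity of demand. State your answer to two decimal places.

0.43

At P = 54.6, Y = 4508: Q = 519.292.
Holding P constant, ∂Q/∂Y = 0.049.
η_Y = (∂Q/∂Y)·(Y/Q) = 0.049 × (4508/519.292) = 0.43.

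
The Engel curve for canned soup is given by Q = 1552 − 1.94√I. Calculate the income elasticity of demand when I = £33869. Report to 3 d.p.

-0.149

At I = 33869: Q = 1194.971.
dQ/dI = -1.94/(2√I) = -0.00527073 at this income.
η = (dQ/dI)·(I/Q) = -0.00527073 × (33869/1194.971) = -0.149.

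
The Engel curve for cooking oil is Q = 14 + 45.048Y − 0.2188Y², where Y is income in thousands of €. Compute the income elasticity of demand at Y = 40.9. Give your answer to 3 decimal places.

0.745

At Y = 40.9: Q = 1490.4524.
dQ/dY = 45.048 − 0.4376Y = 27.15016.
η = (dQ/dY)·(Y/Q) = 27.15016 × (40.9/1490.4524) = 0.745.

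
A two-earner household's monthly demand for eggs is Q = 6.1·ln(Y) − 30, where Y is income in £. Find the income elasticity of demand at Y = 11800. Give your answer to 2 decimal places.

At Y = 11800: Q = 27.193.
dQ/dY = 6.1/Y = 0.000516949 at this income.
η = (dQ/dY)·(Y/Q) = 0.000516949 × (11800/27.193) = 0.22.

0.22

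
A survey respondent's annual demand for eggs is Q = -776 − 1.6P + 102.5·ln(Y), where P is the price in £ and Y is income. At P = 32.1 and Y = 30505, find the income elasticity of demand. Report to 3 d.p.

At P = 32.1, Y = 30505: Q = 231.019.
Holding P constant, ∂Q/∂Y = 102.5/Y = 0.0033601.
η_Y = (∂Q/∂Y)·(Y/Q) = 0.0033601 × (30505/231.019) = 0.444.

0.444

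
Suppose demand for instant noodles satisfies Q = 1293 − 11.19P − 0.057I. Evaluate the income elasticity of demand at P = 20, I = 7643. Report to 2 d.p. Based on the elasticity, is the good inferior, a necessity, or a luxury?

-0.69 (inferior good)

At P = 20, I = 7643: Q = 633.549.
Holding P constant, ∂Q/∂I = −0.057.
η_I = (∂Q/∂I)·(I/Q) = -0.057 × (7643/633.549) = -0.69.
Since η < 0, this is an inferior good.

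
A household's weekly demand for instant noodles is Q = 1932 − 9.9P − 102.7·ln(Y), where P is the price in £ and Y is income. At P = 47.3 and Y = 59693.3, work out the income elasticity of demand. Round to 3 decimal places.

At P = 47.3, Y = 59693.3: Q = 334.341.
Holding P constant, ∂Q/∂Y = -102.7/Y = -0.00172046.
η_Y = (∂Q/∂Y)·(Y/Q) = -0.00172046 × (59693.3/334.341) = -0.307.

-0.307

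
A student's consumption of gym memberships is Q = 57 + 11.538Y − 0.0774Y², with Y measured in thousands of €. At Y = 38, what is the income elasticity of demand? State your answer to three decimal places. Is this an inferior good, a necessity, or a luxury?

At Y = 38: Q = 383.6784.
dQ/dY = 11.538 − 0.1548Y = 5.65560.
η = (dQ/dY)·(Y/Q) = 5.65560 × (38/383.6784) = 0.560.
0 < η < 1 ⇒ necessity.

0.560 (necessity)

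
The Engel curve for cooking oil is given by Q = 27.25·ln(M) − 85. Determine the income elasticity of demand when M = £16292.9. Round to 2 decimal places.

0.15

At M = 16292.9: Q = 179.284.
dQ/dM = 27.25/M = 0.00167251 at this income.
η = (dQ/dM)·(M/Q) = 0.00167251 × (16292.9/179.284) = 0.15.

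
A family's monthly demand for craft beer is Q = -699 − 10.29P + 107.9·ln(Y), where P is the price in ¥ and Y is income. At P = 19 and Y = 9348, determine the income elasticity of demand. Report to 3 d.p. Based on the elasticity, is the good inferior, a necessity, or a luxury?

1.173 (luxury)

At P = 19, Y = 9348: Q = 92.011.
Holding P constant, ∂Q/∂Y = 107.9/Y = 0.0115426.
η_Y = (∂Q/∂Y)·(Y/Q) = 0.0115426 × (9348/92.011) = 1.173.
Since η > 1, this is a luxury.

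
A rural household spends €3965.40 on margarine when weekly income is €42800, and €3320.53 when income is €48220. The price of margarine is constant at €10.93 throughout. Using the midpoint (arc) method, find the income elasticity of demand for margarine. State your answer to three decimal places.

With a constant price, Q₁ = 3965.40/10.93 = 362.800 and Q₂ = 3320.53/10.93 = 303.800 (equivalently, work directly with expenditure since P cancels).
Midpoint %ΔQ = (3320.53 − 3965.40)/3642.97 = -0.17702; midpoint %ΔI = (48220 − 42800)/45510 = 0.11909.
η = -0.17702 / 0.11909 = -1.486.

-1.486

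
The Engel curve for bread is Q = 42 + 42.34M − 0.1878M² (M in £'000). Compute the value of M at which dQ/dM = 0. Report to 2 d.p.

112.73

dQ/dM = 42.34 − 0.3756M.
The good is inferior where dQ/dM < 0. Setting dQ/dM = 0 gives M = 42.34 / 0.3756 = 112.73.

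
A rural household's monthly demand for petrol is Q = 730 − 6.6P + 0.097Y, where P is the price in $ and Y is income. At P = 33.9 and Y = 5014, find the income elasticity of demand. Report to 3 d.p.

At P = 33.9, Y = 5014: Q = 992.618.
Holding P constant, ∂Q/∂Y = 0.097.
η_Y = (∂Q/∂Y)·(Y/Q) = 0.097 × (5014/992.618) = 0.490.

0.490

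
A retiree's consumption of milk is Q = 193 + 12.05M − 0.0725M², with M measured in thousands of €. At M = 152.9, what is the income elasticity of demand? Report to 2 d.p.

At M = 152.9: Q = 340.5103.
dQ/dM = 12.05 − 0.145M = -10.12050.
η = (dQ/dM)·(M/Q) = -10.12050 × (152.9/340.5103) = -4.54.

-4.54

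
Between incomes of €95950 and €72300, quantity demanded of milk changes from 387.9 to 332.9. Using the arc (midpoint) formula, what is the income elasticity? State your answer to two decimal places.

ΔQ = 332.9 − 387.9 = -55; midpoint Q̄ = (387.9 + 332.9)/2 = 360.4.
ΔI = 72300 − 95950 = -23650; midpoint Ī = (95950 + 72300)/2 = 84125.
η = (ΔQ/Q̄) ÷ (ΔI/Ī) = (-55/360.4) ÷ (-23650/84125) = 0.54.

0.54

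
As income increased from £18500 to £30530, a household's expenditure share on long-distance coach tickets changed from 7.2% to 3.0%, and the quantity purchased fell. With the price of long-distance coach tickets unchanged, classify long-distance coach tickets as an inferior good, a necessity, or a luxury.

Quantity demanded falls as income rises, so η < 0.

inferior good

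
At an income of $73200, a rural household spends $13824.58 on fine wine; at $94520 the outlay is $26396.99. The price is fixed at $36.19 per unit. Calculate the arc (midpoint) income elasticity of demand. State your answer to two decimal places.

With a constant price, Q₁ = 13824.58/36.19 = 382.000 and Q₂ = 26396.99/36.19 = 729.400 (equivalently, work directly with expenditure since P cancels).
Midpoint %ΔQ = (26396.99 − 13824.58)/20110.79 = 0.62516; midpoint %ΔI = (94520 − 73200)/83860 = 0.25423.
η = 0.62516 / 0.25423 = 2.46.

2.46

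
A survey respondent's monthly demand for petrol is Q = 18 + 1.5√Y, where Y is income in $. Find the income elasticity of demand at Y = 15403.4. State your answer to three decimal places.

0.456

At Y = 15403.4: Q = 204.166.
dQ/dY = 1.5/(2√Y) = 0.00604301 at this income.
η = (dQ/dY)·(Y/Q) = 0.00604301 × (15403.4/204.166) = 0.456.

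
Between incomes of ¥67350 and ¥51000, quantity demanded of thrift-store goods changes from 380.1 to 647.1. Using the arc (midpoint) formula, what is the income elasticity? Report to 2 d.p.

ΔQ = 647.1 − 380.1 = 267; midpoint Q̄ = (380.1 + 647.1)/2 = 513.6.
ΔI = 51000 − 67350 = -16350; midpoint Ī = (67350 + 51000)/2 = 59175.
η = (ΔQ/Q̄) ÷ (ΔI/Ī) = (267/513.6) ÷ (-16350/59175) = -1.88.

-1.88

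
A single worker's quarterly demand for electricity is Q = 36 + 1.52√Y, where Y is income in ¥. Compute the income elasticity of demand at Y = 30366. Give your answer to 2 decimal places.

0.44

At Y = 30366: Q = 300.873.
dQ/dY = 1.52/(2√Y) = 0.00436134 at this income.
η = (dQ/dY)·(Y/Q) = 0.00436134 × (30366/300.873) = 0.44.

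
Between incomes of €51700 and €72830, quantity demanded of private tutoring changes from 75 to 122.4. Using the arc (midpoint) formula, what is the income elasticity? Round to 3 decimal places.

1.415

ΔQ = 122.4 − 75 = 47.4; midpoint Q̄ = (75 + 122.4)/2 = 98.7.
ΔI = 72830 − 51700 = 21130; midpoint Ī = (51700 + 72830)/2 = 62265.
η = (ΔQ/Q̄) ÷ (ΔI/Ī) = (47.4/98.7) ÷ (21130/62265) = 1.415.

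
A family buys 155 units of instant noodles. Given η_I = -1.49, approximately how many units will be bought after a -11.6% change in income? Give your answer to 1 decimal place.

181.8

%ΔQ ≈ η × %ΔI = -1.49 × (-11.6%) = 17.284%.
New Q ≈ 155 × (1 + 0.17284) = 181.8.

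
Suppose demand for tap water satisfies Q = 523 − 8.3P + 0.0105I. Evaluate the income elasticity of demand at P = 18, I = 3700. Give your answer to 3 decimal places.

0.094

At P = 18, I = 3700: Q = 412.450.
Holding P constant, ∂Q/∂I = 0.0105.
η_I = (∂Q/∂I)·(I/Q) = 0.0105 × (3700/412.450) = 0.094.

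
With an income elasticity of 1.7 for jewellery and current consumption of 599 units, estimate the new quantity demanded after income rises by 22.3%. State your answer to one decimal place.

826.1

%ΔQ ≈ η × %ΔI = 1.7 × 22.3% = 37.91%.
New Q ≈ 599 × (1 + 0.3791) = 826.1.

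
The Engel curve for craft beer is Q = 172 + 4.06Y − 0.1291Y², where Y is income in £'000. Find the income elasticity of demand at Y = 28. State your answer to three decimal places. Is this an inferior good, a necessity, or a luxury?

-0.481 (inferior good)

At Y = 28: Q = 184.4656.
dQ/dY = 4.06 − 0.2582Y = -3.16960.
η = (dQ/dY)·(Y/Q) = -3.16960 × (28/184.4656) = -0.481.
η < 0 ⇒ inferior good.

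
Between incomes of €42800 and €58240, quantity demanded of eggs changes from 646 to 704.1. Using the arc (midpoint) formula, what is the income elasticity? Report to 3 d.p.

ΔQ = 704.1 − 646 = 58.1; midpoint Q̄ = (646 + 704.1)/2 = 675.05.
ΔI = 58240 − 42800 = 15440; midpoint Ī = (42800 + 58240)/2 = 50520.
η = (ΔQ/Q̄) ÷ (ΔI/Ī) = (58.1/675.05) ÷ (15440/50520) = 0.282.

0.282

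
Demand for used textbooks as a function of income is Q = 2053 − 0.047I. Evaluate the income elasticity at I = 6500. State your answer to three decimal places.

At I = 6500: Q = 1747.500.
dQ/dI = −0.047.
η = (dQ/dI)·(I/Q) = -0.047 × (6500/1747.500) = -0.175.

-0.175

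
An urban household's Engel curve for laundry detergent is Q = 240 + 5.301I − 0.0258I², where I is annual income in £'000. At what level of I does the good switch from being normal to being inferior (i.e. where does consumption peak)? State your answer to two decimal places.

102.73

dQ/dI = 5.301 − 0.0516I.
The good is inferior where dQ/dI < 0. Setting dQ/dI = 0 gives I = 5.301 / 0.0516 = 102.73.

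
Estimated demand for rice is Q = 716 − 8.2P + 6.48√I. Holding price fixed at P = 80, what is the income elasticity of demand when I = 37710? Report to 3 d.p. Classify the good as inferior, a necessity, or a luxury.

At P = 80, I = 37710: Q = 1318.355.
Holding P constant, ∂Q/∂I = 6.48/(2√I) = 0.0166846.
η_I = (∂Q/∂I)·(I/Q) = 0.0166846 × (37710/1318.355) = 0.477.
Since 0 < η < 1, this is a necessity.

0.477 (necessity)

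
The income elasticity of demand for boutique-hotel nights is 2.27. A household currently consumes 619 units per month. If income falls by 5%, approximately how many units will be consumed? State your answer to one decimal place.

548.7

%ΔQ ≈ η × %ΔI = 2.27 × (-5%) = -11.35%.
New Q ≈ 619 × (1 − 0.1135) = 548.7.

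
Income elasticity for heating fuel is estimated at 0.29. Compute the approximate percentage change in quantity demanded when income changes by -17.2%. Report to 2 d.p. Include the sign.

-4.99%

%ΔQ ≈ η × %ΔI = 0.29 × (-17.2%) = -4.99%.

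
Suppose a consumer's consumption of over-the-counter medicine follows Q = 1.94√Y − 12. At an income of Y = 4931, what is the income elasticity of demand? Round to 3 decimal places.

At Y = 4931: Q = 124.229.
dQ/dY = 1.94/(2√Y) = 0.0138135 at this income.
η = (dQ/dY)·(Y/Q) = 0.0138135 × (4931/124.229) = 0.548.

0.548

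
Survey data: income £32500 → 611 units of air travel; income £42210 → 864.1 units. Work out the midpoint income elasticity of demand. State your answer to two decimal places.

ΔQ = 864.1 − 611 = 253.1; midpoint Q̄ = (611 + 864.1)/2 = 737.55.
ΔI = 42210 − 32500 = 9710; midpoint Ī = (32500 + 42210)/2 = 37355.
η = (ΔQ/Q̄) ÷ (ΔI/Ī) = (253.1/737.55) ÷ (9710/37355) = 1.32.

1.32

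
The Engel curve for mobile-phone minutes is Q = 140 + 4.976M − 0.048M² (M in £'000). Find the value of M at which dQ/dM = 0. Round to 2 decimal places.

51.83

dQ/dM = 4.976 − 0.096M.
The good is inferior where dQ/dM < 0. Setting dQ/dM = 0 gives M = 4.976 / 0.096 = 51.83.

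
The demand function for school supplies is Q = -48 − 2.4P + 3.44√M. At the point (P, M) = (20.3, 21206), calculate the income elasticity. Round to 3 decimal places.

At P = 20.3, M = 21206: Q = 404.222.
Holding P constant, ∂Q/∂M = 3.44/(2√M) = 0.0118113.
η_M = (∂Q/∂M)·(M/Q) = 0.0118113 × (21206/404.222) = 0.620.

0.620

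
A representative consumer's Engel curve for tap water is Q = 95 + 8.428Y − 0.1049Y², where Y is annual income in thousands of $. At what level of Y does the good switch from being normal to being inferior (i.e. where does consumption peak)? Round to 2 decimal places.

dQ/dY = 8.428 − 0.2098Y.
The good is inferior where dQ/dY < 0. Setting dQ/dY = 0 gives Y = 8.428 / 0.2098 = 40.17.

40.17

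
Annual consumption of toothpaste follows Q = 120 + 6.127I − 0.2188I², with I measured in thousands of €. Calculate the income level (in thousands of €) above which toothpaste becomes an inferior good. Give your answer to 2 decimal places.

14.00

dQ/dI = 6.127 − 0.4376I.
The good is inferior where dQ/dI < 0. Setting dQ/dI = 0 gives I = 6.127 / 0.4376 = 14.00.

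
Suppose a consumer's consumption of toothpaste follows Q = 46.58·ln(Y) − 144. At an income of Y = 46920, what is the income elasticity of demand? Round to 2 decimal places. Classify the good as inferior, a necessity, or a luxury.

0.13 (necessity)

At Y = 46920: Q = 357.024.
dQ/dY = 46.58/Y = 0.000992754 at this income.
η = (dQ/dY)·(Y/Q) = 0.000992754 × (46920/357.024) = 0.13.
Since 0 < η < 1, the good is a necessity.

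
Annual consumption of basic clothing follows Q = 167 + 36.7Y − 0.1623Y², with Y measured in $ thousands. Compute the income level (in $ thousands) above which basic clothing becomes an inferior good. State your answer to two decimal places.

113.06

dQ/dY = 36.7 − 0.3246Y.
The good is inferior where dQ/dY < 0. Setting dQ/dY = 0 gives Y = 36.7 / 0.3246 = 113.06.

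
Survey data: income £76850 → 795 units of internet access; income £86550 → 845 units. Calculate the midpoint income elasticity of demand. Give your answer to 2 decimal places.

0.51

ΔQ = 845 − 795 = 50; midpoint Q̄ = (795 + 845)/2 = 820.
ΔI = 86550 − 76850 = 9700; midpoint Ī = (76850 + 86550)/2 = 81700.
η = (ΔQ/Q̄) ÷ (ΔI/Ī) = (50/820) ÷ (9700/81700) = 0.51.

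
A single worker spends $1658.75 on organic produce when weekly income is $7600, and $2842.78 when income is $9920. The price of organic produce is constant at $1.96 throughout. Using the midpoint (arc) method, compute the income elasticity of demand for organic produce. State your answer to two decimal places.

1.99

With a constant price, Q₁ = 1658.75/1.96 = 846.301 and Q₂ = 2842.78/1.96 = 1450.398 (equivalently, work directly with expenditure since P cancels).
Midpoint %ΔQ = (2842.78 − 1658.75)/2250.77 = 0.52606; midpoint %ΔI = (9920 − 7600)/8760 = 0.26484.
η = 0.52606 / 0.26484 = 1.99.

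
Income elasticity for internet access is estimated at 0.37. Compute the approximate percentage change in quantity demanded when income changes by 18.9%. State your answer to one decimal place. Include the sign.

%ΔQ ≈ η × %ΔI = 0.37 × 18.9% = 7.0%.

7.0%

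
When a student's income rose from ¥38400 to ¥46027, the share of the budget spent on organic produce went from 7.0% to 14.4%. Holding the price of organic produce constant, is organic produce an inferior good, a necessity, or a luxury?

The budget share rises as income rises, so η > 1.

luxury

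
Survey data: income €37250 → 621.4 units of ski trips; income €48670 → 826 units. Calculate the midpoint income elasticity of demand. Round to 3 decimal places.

ΔQ = 826 − 621.4 = 204.6; midpoint Q̄ = (621.4 + 826)/2 = 723.7.
ΔI = 48670 − 37250 = 11420; midpoint Ī = (37250 + 48670)/2 = 42960.
η = (ΔQ/Q̄) ÷ (ΔI/Ī) = (204.6/723.7) ÷ (11420/42960) = 1.064.

1.064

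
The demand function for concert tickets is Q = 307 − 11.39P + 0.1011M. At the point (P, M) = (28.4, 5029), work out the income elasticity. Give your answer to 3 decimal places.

1.033

At P = 28.4, M = 5029: Q = 491.956.
Holding P constant, ∂Q/∂M = 0.1011.
η_M = (∂Q/∂M)·(M/Q) = 0.1011 × (5029/491.956) = 1.033.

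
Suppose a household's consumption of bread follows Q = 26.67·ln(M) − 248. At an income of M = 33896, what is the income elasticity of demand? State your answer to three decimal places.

At M = 33896: Q = 30.196.
dQ/dM = 26.67/M = 0.000786819 at this income.
η = (dQ/dM)·(M/Q) = 0.000786819 × (33896/30.196) = 0.883.

0.883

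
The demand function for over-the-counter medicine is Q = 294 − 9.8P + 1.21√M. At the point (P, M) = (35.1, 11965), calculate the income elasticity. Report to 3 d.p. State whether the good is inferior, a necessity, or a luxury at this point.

0.803 (necessity)

At P = 35.1, M = 11965: Q = 82.375.
Holding P constant, ∂Q/∂M = 1.21/(2√M) = 0.00553094.
η_M = (∂Q/∂M)·(M/Q) = 0.00553094 × (11965/82.375) = 0.803.
Since 0 < η < 1, this is a necessity.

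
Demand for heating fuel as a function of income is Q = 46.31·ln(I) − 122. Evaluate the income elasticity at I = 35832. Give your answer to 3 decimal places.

0.127

At I = 35832: Q = 363.634.
dQ/dI = 46.31/I = 0.00129242 at this income.
η = (dQ/dI)·(I/Q) = 0.00129242 × (35832/363.634) = 0.127.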